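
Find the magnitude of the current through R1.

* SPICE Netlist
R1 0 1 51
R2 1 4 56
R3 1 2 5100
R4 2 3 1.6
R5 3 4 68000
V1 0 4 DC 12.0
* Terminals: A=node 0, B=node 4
Nodal analysis, taking node 4 as the 0 V reference.
Source V1 fixes V_0 = 12 V.
KCL at each unknown node (sum of currents leaving = 0; resistances in Ω):
  Node 1: (V_1 - 12)/51 + (V_1 - 0)/56 + (V_1 - V_2)/5100 = 0
  Node 2: (V_2 - V_1)/5100 + (V_2 - V_3)/1.6 = 0
  Node 3: (V_3 - V_2)/1.6 + (V_3 - 0)/68000 = 0
Collecting terms (coefficients in siemens):
  0.03766·V_1 - 0.0001961·V_2 = 0.2353
  0.6252·V_2 - 0.0001961·V_1 - 0.625·V_3 = 0
  0.625·V_3 - 0.625·V_2 = 0
Solving these 3 simultaneous equations (Gaussian elimination) gives:
  V_1 = 6.278 V, V_2 = 5.84 V, V_3 = 5.84 V
I_R1 = (V_0 - V_1)/R1 = (12 - 6.278)/51 = 0.1122 A
|I_R1| = 0.1122 A

Final answer: |I_R1| = 0.1122 A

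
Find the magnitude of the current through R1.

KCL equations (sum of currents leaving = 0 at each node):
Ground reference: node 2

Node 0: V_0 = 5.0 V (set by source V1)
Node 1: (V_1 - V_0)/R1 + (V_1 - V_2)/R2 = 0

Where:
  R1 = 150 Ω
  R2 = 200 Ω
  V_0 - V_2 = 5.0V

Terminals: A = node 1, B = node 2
Nodal analysis, taking node 2 as the 0 V reference.
Source V1 fixes V_0 = 5 V.
KCL at each unknown node (sum of currents leaving = 0; resistances in Ω):
  Node 1: (V_1 - 5)/150 + (V_1 - 0)/200 = 0
Collecting terms: 0.01167 × V_1 = 0.03333  =>  V_1 = 2.857 V
I_R1 = (V_0 - V_1)/R1 = (5 - 2.857)/150 = 0.01429 A
|I_R1| = 0.01429 A

Final answer: |I_R1| = 0.01429 A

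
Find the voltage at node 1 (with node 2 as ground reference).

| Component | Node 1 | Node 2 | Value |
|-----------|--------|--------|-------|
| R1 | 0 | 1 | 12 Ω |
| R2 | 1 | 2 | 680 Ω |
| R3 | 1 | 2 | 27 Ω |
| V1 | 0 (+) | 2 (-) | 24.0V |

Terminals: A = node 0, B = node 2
Nodal analysis, taking node 2 as the 0 V reference.
Source V1 fixes V_0 = 24 V.
KCL at each unknown node (sum of currents leaving = 0; resistances in Ω):
  Node 1: (V_1 - 24)/12 + (V_1 - 0)/680 + (V_1 - 0)/27 = 0
Collecting terms: 0.1218 × V_1 = 2  =>  V_1 = 16.41 V
The requested potential is V_1 = 16.41 V.

Final answer: V_1 = 16.41 V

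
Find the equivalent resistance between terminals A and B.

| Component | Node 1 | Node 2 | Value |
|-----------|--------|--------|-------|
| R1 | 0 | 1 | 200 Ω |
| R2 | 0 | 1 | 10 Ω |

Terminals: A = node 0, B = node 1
Reduce the network between node 0 (A) and node 1 (B) by series/parallel combination:
  Rp1 = R1 ‖ R2 (parallel, both between nodes 0 and 1) = 1/(1/200 + 1/10) = 9.524 Ω
R_eq = 9.524 Ω

Final answer: 9.524 Ω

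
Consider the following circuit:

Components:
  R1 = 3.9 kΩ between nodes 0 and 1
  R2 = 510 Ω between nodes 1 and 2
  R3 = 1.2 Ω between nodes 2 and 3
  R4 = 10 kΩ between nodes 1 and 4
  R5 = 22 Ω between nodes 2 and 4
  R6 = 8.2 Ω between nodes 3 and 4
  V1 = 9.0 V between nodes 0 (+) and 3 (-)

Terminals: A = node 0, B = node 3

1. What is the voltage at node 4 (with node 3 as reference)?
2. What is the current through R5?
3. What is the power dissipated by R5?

Nodal analysis, taking node 3 as the 0 V reference.
Source V1 fixes V_0 = 9 V.
KCL at each unknown node (sum of currents leaving = 0; resistances in Ω):
  Node 1: (V_1 - 9)/3900 + (V_1 - V_2)/510 + (V_1 - V_4)/10000 = 0
  Node 2: (V_2 - V_1)/510 + (V_2 - 0)/1.2 + (V_2 - V_4)/22 = 0
  Node 4: (V_4 - V_1)/10000 + (V_4 - V_2)/22 + (V_4 - 0)/8.2 = 0
Collecting terms (coefficients in siemens):
  0.002317·V_1 - 0.001961·V_2 - 0.0001·V_4 = 0.002308
  0.8807·V_2 - 0.001961·V_1 - 0.04545·V_4 = 0
  0.1675·V_4 - 0.0001·V_1 - 0.04545·V_2 = 0
Solving these 3 simultaneous equations (Gaussian elimination) gives:
  V_1 = 0.9979 V, V_2 = 0.002284 V, V_4 = 0.001216 V
Part 1:
  Read off the nodal solution: V_4 = 0.001216 V
Part 2:
  I_R5 = (V_2 - V_4)/R5 = (0.002284 - 0.001216)/22 = 0.00004858 A
  Magnitude: I_R5 = 0.00004858 A
Part 3:
  I_R5 = (V_2 - V_4)/R5 = (0.002284 - 0.001216)/22 = 0.00004858 A
  P_R5 = I_R5² × R5 = (0.00004858)² × 22 = 0.00000005191 W

Final answers:
1. V_4 = 0.001216 V
2. I_R5 = 4.858e-05 A
3. P_R5 = 5.191e-08 W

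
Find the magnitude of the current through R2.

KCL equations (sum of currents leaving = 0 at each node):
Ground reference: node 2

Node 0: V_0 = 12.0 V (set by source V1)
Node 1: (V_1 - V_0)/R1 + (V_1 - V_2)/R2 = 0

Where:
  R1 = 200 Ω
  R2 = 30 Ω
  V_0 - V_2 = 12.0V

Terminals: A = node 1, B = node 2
Nodal analysis, taking node 2 as the 0 V reference.
Source V1 fixes V_0 = 12 V.
KCL at each unknown node (sum of currents leaving = 0; resistances in Ω):
  Node 1: (V_1 - 12)/200 + (V_1 - 0)/30 = 0
Collecting terms: 0.03833 × V_1 = 0.06  =>  V_1 = 1.565 V
I_R2 = (V_1 - V_2)/R2 = (1.565 - 0)/30 = 0.05217 A
|I_R2| = 0.05217 A

Final answer: |I_R2| = 0.05217 A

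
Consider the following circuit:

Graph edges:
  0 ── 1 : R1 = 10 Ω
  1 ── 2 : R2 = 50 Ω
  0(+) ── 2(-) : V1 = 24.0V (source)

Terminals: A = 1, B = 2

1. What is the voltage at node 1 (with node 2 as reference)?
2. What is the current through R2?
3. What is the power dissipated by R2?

Nodal analysis, taking node 2 as the 0 V reference.
Source V1 fixes V_0 = 24 V.
KCL at each unknown node (sum of currents leaving = 0; resistances in Ω):
  Node 1: (V_1 - 24)/10 + (V_1 - 0)/50 = 0
Collecting terms: 0.12 × V_1 = 2.4  =>  V_1 = 20 V
Part 1:
  Read off the nodal solution: V_1 = 20 V
Part 2:
  I_R2 = (V_1 - V_2)/R2 = (20 - 0)/50 = 0.4 A
  Magnitude: I_R2 = 0.4 A
Part 3:
  I_R2 = (V_1 - V_2)/R2 = (20 - 0)/50 = 0.4 A
  P_R2 = I_R2² × R2 = (0.4)² × 50 = 8 W

Final answers:
1. V_1 = 20 V
2. I_R2 = 0.4 A
3. P_R2 = 8 W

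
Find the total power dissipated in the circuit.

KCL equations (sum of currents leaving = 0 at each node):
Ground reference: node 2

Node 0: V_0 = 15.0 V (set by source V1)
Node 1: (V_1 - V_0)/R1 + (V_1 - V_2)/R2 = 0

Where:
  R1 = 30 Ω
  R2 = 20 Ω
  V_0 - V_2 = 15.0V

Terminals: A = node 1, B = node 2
Nodal analysis, taking node 2 as the 0 V reference.
Source V1 fixes V_0 = 15 V.
KCL at each unknown node (sum of currents leaving = 0; resistances in Ω):
  Node 1: (V_1 - 15)/30 + (V_1 - 0)/20 = 0
Collecting terms: 0.08333 × V_1 = 0.5  =>  V_1 = 6 V
Power in each resistor, P = (ΔV)²/R:
  P_R1 = (15 - 6)²/30 = 2.7 W
  P_R2 = (6 - 0)²/20 = 1.8 W
P_total = P_R1 + P_R2 = 4.5 W

Final answer: 4.5 W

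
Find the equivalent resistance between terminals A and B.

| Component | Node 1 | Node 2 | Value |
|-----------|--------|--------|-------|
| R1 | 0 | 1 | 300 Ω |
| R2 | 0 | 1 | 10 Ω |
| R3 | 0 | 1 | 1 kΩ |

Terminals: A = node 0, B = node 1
Reduce the network between node 0 (A) and node 1 (B) by series/parallel combination:
  Rp1 = R1 ‖ R2 ‖ R3 (parallel, all between nodes 0 and 1) = 1/(1/300 + 1/10 + 1/1000) = 9.585 Ω
R_eq = 9.585 Ω

Final answer: 9.585 Ω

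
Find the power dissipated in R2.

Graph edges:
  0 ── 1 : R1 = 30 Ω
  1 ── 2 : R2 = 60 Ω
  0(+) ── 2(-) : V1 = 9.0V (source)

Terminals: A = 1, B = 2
Nodal analysis, taking node 2 as the 0 V reference.
Source V1 fixes V_0 = 9 V.
KCL at each unknown node (sum of currents leaving = 0; resistances in Ω):
  Node 1: (V_1 - 9)/30 + (V_1 - 0)/60 = 0
Collecting terms: 0.05 × V_1 = 0.3  =>  V_1 = 6 V
I_R2 = (V_1 - V_2)/R2 = (6 - 0)/60 = 0.1 A
P_R2 = I_R2² × R2 = (0.1)² × 60 = 0.6 W

Final answer: 0.6 W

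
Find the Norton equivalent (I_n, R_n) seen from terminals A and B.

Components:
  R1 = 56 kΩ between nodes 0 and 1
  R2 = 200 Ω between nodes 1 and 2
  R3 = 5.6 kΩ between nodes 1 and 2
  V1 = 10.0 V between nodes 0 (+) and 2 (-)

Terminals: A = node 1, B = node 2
Find the Thévenin equivalent first; then I_n = V_th/R_th and R_n = R_th.
Step 1 — V_th is the open-circuit voltage V_A - V_B (nothing connected across the terminals).
Nodal analysis, taking node 2 as the 0 V reference.
Source V1 fixes V_0 = 10 V.
KCL at each unknown node (sum of currents leaving = 0; resistances in Ω):
  Node 1: (V_1 - 10)/56000 + (V_1 - 0)/200 + (V_1 - 0)/5600 = 0
Collecting terms: 0.005196 × V_1 = 0.0001786  =>  V_1 = 0.03436 V
V_th = V_1 - V_2 = 0.03436 - 0 = 0.03436 V
Step 2 — R_th: zero the source — replace V1 by a short circuit (node 2 merges into node 0) — and find the resistance seen between A (node 1) and B (node 0).
Reduce the network between node 1 (A) and node 0 (B) by series/parallel combination:
  Rp1 = R1 ‖ R2 ‖ R3 (parallel, all between nodes 0 and 1) = 1/(1/56000 + 1/200 + 1/5600) = 192.4 Ω
R_th = 192.4 Ω
I_n = V_th/R_th = 0.03436/192.4 = 0.0001786 A, and R_n = R_th = 192.4 Ω

Final answer: I_n = 0.0001786 A, R_n = 192.4 Ω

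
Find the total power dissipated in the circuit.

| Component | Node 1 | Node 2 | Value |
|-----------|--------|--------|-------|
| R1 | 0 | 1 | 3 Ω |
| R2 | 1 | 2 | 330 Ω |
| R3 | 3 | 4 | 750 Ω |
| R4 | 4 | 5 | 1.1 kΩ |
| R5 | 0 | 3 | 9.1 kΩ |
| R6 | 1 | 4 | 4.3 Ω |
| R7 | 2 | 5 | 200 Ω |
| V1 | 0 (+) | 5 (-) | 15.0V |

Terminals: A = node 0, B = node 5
Nodal analysis, taking node 5 as the 0 V reference.
Source V1 fixes V_0 = 15 V.
KCL at each unknown node (sum of currents leaving = 0; resistances in Ω):
  Node 1: (V_1 - 15)/3 + (V_1 - V_2)/330 + (V_1 - V_4)/4.3 = 0
  Node 2: (V_2 - V_1)/330 + (V_2 - 0)/200 = 0
  Node 3: (V_3 - V_4)/750 + (V_3 - 15)/9100 = 0
  Node 4: (V_4 - V_3)/750 + (V_4 - 0)/1100 + (V_4 - V_1)/4.3 = 0
Collecting terms (coefficients in siemens):
  0.5689·V_1 - 0.00303·V_2 - 0.2326·V_4 = 5
  0.00803·V_2 - 0.00303·V_1 = 0
  0.001443·V_3 - 0.001333·V_4 = 0.001648
  0.2348·V_4 - 0.2326·V_1 - 0.001333·V_3 = 0
Solving these 4 simultaneous equations (Gaussian elimination) gives:
  V_1 = 14.88 V, V_2 = 5.613 V, V_3 = 14.83 V, V_4 = 14.82 V
Power in each resistor, P = (ΔV)²/R:
  P_R1 = (15 - 14.88)²/3 = 0.005171 W
  P_R2 = (14.88 - 5.613)²/330 = 0.26 W
  P_R3 = (14.83 - 14.82)²/750 = 0.0000002572 W
  P_R4 = (14.82 - 0)²/1100 = 0.1996 W
  P_R5 = (15 - 14.83)²/9100 = 0.00000312 W
  P_R6 = (14.88 - 14.82)²/4.3 = 0.0007781 W
  P_R7 = (5.613 - 0)²/200 = 0.1575 W
P_total = P_R1 + P_R2 + P_R3 + P_R4 + P_R5 + P_R6 + P_R7 = 0.6231 W

Final answer: 0.6231 W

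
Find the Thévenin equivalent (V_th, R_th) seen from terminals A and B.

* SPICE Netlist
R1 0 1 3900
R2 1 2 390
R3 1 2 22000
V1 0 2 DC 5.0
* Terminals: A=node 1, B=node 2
Step 1 — V_th is the open-circuit voltage V_A - V_B (nothing connected across the terminals).
Nodal analysis, taking node 2 as the 0 V reference.
Source V1 fixes V_0 = 5 V.
KCL at each unknown node (sum of currents leaving = 0; resistances in Ω):
  Node 1: (V_1 - 5)/3900 + (V_1 - 0)/390 + (V_1 - 0)/22000 = 0
Collecting terms: 0.002866 × V_1 = 0.001282  =>  V_1 = 0.4473 V
V_th = V_1 - V_2 = 0.4473 - 0 = 0.4473 V
Step 2 — R_th: zero the source — replace V1 by a short circuit (node 2 merges into node 0) — and find the resistance seen between A (node 1) and B (node 0).
Reduce the network between node 1 (A) and node 0 (B) by series/parallel combination:
  Rp1 = R1 ‖ R2 ‖ R3 (parallel, all between nodes 0 and 1) = 1/(1/3900 + 1/390 + 1/22000) = 348.9 Ω
R_th = 348.9 Ω

Final answer: V_th = 0.4473 V, R_th = 348.9 Ω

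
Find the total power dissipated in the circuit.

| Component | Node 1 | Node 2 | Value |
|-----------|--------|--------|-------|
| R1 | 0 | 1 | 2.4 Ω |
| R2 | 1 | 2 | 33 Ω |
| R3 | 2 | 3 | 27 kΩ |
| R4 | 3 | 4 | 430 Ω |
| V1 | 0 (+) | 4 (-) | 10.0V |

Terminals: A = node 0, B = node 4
Nodal analysis, taking node 4 as the 0 V reference.
Source V1 fixes V_0 = 10 V.
KCL at each unknown node (sum of currents leaving = 0; resistances in Ω):
  Node 1: (V_1 - 10)/2.4 + (V_1 - V_2)/33 = 0
  Node 2: (V_2 - V_1)/33 + (V_2 - V_3)/27000 = 0
  Node 3: (V_3 - V_2)/27000 + (V_3 - 0)/430 = 0
Collecting terms (coefficients in siemens):
  0.447·V_1 - 0.0303·V_2 = 4.167
  0.03034·V_2 - 0.0303·V_1 - 0.00003704·V_3 = 0
  0.002363·V_3 - 0.00003704·V_2 = 0
Solving these 3 simultaneous equations (Gaussian elimination) gives:
  V_1 = 9.999 V, V_2 = 9.987 V, V_3 = 0.1566 V
Power in each resistor, P = (ΔV)²/R:
  P_R1 = (10 - 9.999)²/2.4 = 0.0000003182 W
  P_R2 = (9.999 - 9.987)²/33 = 0.000004375 W
  P_R3 = (9.987 - 0.1566)²/27000 = 0.003579 W
  P_R4 = (0.1566 - 0)²/430 = 0.000057 W
P_total = P_R1 + P_R2 + P_R3 + P_R4 = 0.003641 W

Final answer: 0.003641 W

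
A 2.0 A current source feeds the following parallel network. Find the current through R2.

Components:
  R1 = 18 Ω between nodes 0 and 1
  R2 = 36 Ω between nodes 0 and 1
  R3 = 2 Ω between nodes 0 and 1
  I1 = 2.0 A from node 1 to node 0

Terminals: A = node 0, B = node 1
All resistors sit directly between nodes 0 and 1, so they are in parallel and share one voltage V; the full source current 2 A splits among them.
1/R_par = 1/18 + 1/36 + 1/2 = 0.5833 S  =>  R_par = 1.714 Ω
V = I × R_par = 2 × 1.714 = 3.429 V
I_R2 = V/R2 = 3.429/36 = 0.09524 A

Final answer: 0.09524 A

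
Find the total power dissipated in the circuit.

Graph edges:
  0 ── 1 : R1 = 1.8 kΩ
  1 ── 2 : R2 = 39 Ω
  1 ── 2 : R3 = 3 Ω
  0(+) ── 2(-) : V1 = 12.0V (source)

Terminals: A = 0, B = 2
Nodal analysis, taking node 2 as the 0 V reference.
Source V1 fixes V_0 = 12 V.
KCL at each unknown node (sum of currents leaving = 0; resistances in Ω):
  Node 1: (V_1 - 12)/1800 + (V_1 - 0)/39 + (V_1 - 0)/3 = 0
Collecting terms: 0.3595 × V_1 = 0.006667  =>  V_1 = 0.01854 V
Power in each resistor, P = (ΔV)²/R:
  P_R1 = (12 - 0.01854)²/1800 = 0.07975 W
  P_R2 = (0.01854 - 0)²/39 = 0.000008816 W
  P_R3 = (0.01854 - 0)²/3 = 0.0001146 W
P_total = P_R1 + P_R2 + P_R3 = 0.07988 W

Final answer: 0.07988 W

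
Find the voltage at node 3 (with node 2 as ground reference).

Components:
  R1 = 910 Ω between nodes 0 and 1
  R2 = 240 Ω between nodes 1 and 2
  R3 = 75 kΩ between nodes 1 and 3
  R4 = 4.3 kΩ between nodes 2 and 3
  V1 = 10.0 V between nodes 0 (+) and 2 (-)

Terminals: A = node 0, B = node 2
Nodal analysis, taking node 2 as the 0 V reference.
Source V1 fixes V_0 = 10 V.
KCL at each unknown node (sum of currents leaving = 0; resistances in Ω):
  Node 1: (V_1 - 10)/910 + (V_1 - 0)/240 + (V_1 - V_3)/75000 = 0
  Node 3: (V_3 - V_1)/75000 + (V_3 - 0)/4300 = 0
Collecting terms (coefficients in siemens):
  0.005279·V_1 - 0.00001333·V_3 = 0.01099
  0.0002459·V_3 - 0.00001333·V_1 = 0
Determinant D = (0.005279)(0.0002459) - (-0.00001333)(-0.00001333) = 0.000001298
V_1 = [(0.01099)(0.0002459) - (-0.00001333)(0)]/D = 2.082 V
V_3 = [(0.005279)(0) - (0.01099)(-0.00001333)]/D = 0.1129 V
The requested potential is V_3 = 0.1129 V.

Final answer: V_3 = 0.1129 V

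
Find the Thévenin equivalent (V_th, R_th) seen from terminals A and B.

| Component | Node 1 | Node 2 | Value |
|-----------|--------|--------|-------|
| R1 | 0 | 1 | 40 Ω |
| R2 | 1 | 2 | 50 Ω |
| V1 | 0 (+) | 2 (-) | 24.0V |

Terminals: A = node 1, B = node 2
Step 1 — V_th is the open-circuit voltage V_A - V_B (nothing connected across the terminals).
Nodal analysis, taking node 2 as the 0 V reference.
Source V1 fixes V_0 = 24 V.
KCL at each unknown node (sum of currents leaving = 0; resistances in Ω):
  Node 1: (V_1 - 24)/40 + (V_1 - 0)/50 = 0
Collecting terms: 0.045 × V_1 = 0.6  =>  V_1 = 13.33 V
V_th = V_1 - V_2 = 13.33 - 0 = 13.33 V
Step 2 — R_th: zero the source — replace V1 by a short circuit (node 2 merges into node 0) — and find the resistance seen between A (node 1) and B (node 0).
Reduce the network between node 1 (A) and node 0 (B) by series/parallel combination:
  Rp1 = R1 ‖ R2 (parallel, both between nodes 0 and 1) = 1/(1/40 + 1/50) = 22.22 Ω
R_th = 22.22 Ω

Final answer: V_th = 13.33 V, R_th = 22.22 Ω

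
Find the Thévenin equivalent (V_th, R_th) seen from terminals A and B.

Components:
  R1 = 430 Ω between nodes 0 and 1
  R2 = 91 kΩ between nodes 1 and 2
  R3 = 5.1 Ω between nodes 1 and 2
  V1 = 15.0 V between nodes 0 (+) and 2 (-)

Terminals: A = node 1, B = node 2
Step 1 — V_th is the open-circuit voltage V_A - V_B (nothing connected across the terminals).
Nodal analysis, taking node 2 as the 0 V reference.
Source V1 fixes V_0 = 15 V.
KCL at each unknown node (sum of currents leaving = 0; resistances in Ω):
  Node 1: (V_1 - 15)/430 + (V_1 - 0)/91000 + (V_1 - 0)/5.1 = 0
Collecting terms: 0.1984 × V_1 = 0.03488  =>  V_1 = 0.1758 V
V_th = V_1 - V_2 = 0.1758 - 0 = 0.1758 V
Step 2 — R_th: zero the source — replace V1 by a short circuit (node 2 merges into node 0) — and find the resistance seen between A (node 1) and B (node 0).
Reduce the network between node 1 (A) and node 0 (B) by series/parallel combination:
  Rp1 = R1 ‖ R2 ‖ R3 (parallel, all between nodes 0 and 1) = 1/(1/430 + 1/91000 + 1/5.1) = 5.04 Ω
R_th = 5.04 Ω

Final answer: V_th = 0.1758 V, R_th = 5.04 Ω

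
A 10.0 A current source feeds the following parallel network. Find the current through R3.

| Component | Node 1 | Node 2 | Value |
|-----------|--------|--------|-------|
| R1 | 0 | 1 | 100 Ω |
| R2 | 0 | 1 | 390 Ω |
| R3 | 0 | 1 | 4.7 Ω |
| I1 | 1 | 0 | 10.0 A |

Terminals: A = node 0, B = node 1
All resistors sit directly between nodes 0 and 1, so they are in parallel and share one voltage V; the full source current 10 A splits among them.
1/R_par = 1/100 + 1/390 + 1/4.7 = 0.2253 S  =>  R_par = 4.438 Ω
V = I × R_par = 10 × 4.438 = 44.38 V
I_R3 = V/R3 = 44.38/4.7 = 9.442 A

Final answer: 9.442 A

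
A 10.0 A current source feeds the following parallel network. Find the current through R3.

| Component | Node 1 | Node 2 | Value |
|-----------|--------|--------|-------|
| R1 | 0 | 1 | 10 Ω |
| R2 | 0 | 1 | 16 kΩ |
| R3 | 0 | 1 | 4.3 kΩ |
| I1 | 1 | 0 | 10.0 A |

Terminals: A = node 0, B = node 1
All resistors sit directly between nodes 0 and 1, so they are in parallel and share one voltage V; the full source current 10 A splits among them.
1/R_par = 1/10 + 1/16000 + 1/4300 = 0.1003 S  =>  R_par = 9.971 Ω
V = I × R_par = 10 × 9.971 = 99.71 V
I_R3 = V/R3 = 99.71/4300 = 0.02319 A

Final answer: 0.02319 A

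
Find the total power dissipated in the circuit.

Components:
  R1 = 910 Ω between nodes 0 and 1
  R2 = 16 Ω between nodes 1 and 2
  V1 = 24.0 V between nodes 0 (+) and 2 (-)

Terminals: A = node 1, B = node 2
Nodal analysis, taking node 2 as the 0 V reference.
Source V1 fixes V_0 = 24 V.
KCL at each unknown node (sum of currents leaving = 0; resistances in Ω):
  Node 1: (V_1 - 24)/910 + (V_1 - 0)/16 = 0
Collecting terms: 0.0636 × V_1 = 0.02637  =>  V_1 = 0.4147 V
Power in each resistor, P = (ΔV)²/R:
  P_R1 = (24 - 0.4147)²/910 = 0.6113 W
  P_R2 = (0.4147 - 0)²/16 = 0.01075 W
P_total = P_R1 + P_R2 = 0.622 W

Final answer: 0.622 W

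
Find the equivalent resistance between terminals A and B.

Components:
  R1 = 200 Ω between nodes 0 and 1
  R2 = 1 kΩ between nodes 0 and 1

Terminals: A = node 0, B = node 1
Reduce the network between node 0 (A) and node 1 (B) by series/parallel combination:
  Rp1 = R1 ‖ R2 (parallel, both between nodes 0 and 1) = 1/(1/200 + 1/1000) = 166.7 Ω
R_eq = 166.7 Ω

Final answer: 166.7 Ω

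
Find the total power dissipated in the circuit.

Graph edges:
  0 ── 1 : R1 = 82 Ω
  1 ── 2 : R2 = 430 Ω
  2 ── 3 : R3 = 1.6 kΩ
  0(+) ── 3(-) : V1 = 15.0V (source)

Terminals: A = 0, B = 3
Nodal analysis, taking node 3 as the 0 V reference.
Source V1 fixes V_0 = 15 V.
KCL at each unknown node (sum of currents leaving = 0; resistances in Ω):
  Node 1: (V_1 - 15)/82 + (V_1 - V_2)/430 = 0
  Node 2: (V_2 - V_1)/430 + (V_2 - 0)/1600 = 0
Collecting terms (coefficients in siemens):
  0.01452·V_1 - 0.002326·V_2 = 0.1829
  0.002951·V_2 - 0.002326·V_1 = 0
Determinant D = (0.01452)(0.002951) - (-0.002326)(-0.002326) = 0.00003744
V_1 = [(0.1829)(0.002951) - (-0.002326)(0)]/D = 14.42 V
V_2 = [(0.01452)(0) - (0.1829)(-0.002326)]/D = 11.36 V
Power in each resistor, P = (ΔV)²/R:
  P_R1 = (15 - 14.42)²/82 = 0.004136 W
  P_R2 = (14.42 - 11.36)²/430 = 0.02169 W
  P_R3 = (11.36 - 0)²/1600 = 0.08071 W
P_total = P_R1 + P_R2 + P_R3 = 0.1065 W

Final answer: 0.1065 W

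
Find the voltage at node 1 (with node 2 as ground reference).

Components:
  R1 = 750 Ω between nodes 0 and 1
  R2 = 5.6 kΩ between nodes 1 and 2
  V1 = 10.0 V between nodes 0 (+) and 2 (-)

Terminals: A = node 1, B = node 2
Nodal analysis, taking node 2 as the 0 V reference.
Source V1 fixes V_0 = 10 V.
KCL at each unknown node (sum of currents leaving = 0; resistances in Ω):
  Node 1: (V_1 - 10)/750 + (V_1 - 0)/5600 = 0
Collecting terms: 0.001512 × V_1 = 0.01333  =>  V_1 = 8.819 V
The requested potential is V_1 = 8.819 V.

Final answer: V_1 = 8.819 V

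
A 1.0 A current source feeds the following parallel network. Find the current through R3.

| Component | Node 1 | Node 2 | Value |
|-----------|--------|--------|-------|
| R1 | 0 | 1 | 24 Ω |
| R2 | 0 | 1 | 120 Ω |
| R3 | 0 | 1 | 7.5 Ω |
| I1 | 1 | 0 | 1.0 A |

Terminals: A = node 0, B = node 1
All resistors sit directly between nodes 0 and 1, so they are in parallel and share one voltage V; the full source current 1 A splits among them.
1/R_par = 1/24 + 1/120 + 1/7.5 = 0.1833 S  =>  R_par = 5.455 Ω
V = I × R_par = 1 × 5.455 = 5.455 V
I_R3 = V/R3 = 5.455/7.5 = 0.7273 A

Final answer: 0.7273 A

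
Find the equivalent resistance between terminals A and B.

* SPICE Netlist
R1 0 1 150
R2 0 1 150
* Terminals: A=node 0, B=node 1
Reduce the network between node 0 (A) and node 1 (B) by series/parallel combination:
  Rp1 = R1 ‖ R2 (parallel, both between nodes 0 and 1) = 1/(1/150 + 1/150) = 75 Ω
R_eq = 75 Ω

Final answer: 75 Ω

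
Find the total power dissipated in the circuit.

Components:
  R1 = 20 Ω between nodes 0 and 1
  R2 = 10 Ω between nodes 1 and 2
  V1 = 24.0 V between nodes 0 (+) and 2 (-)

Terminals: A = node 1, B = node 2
Nodal analysis, taking node 2 as the 0 V reference.
Source V1 fixes V_0 = 24 V.
KCL at each unknown node (sum of currents leaving = 0; resistances in Ω):
  Node 1: (V_1 - 24)/20 + (V_1 - 0)/10 = 0
Collecting terms: 0.15 × V_1 = 1.2  =>  V_1 = 8 V
Power in each resistor, P = (ΔV)²/R:
  P_R1 = (24 - 8)²/20 = 12.8 W
  P_R2 = (8 - 0)²/10 = 6.4 W
P_total = P_R1 + P_R2 = 19.2 W

Final answer: 19.2 W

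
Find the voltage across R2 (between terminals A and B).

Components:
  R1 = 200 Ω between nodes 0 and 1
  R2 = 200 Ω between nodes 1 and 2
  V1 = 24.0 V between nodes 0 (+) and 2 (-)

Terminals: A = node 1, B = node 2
R1 and R2 are in series across V1 (node 0 → node 1 → node 2), and the output A–B is taken across R2, so this is a voltage divider.
Series current: I = V1/(R1 + R2) = 24/(200 + 200) = 24/400 = 0.06 A
V_R2 = I × R2 = V1 × R2/(R1 + R2) = 24 × 200/400 = 12 V

Final answer: 12 V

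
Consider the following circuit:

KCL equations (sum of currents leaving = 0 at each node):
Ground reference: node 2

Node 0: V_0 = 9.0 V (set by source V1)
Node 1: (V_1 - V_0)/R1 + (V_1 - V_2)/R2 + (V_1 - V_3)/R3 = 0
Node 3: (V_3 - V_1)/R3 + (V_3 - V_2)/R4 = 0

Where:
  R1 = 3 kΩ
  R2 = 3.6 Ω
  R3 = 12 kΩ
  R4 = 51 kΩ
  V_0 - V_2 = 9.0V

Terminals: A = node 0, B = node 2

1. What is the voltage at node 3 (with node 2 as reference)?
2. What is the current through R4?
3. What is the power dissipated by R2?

Nodal analysis, taking node 2 as the 0 V reference.
Source V1 fixes V_0 = 9 V.
KCL at each unknown node (sum of currents leaving = 0; resistances in Ω):
  Node 1: (V_1 - 9)/3000 + (V_1 - 0)/3.6 + (V_1 - V_3)/12000 = 0
  Node 3: (V_3 - V_1)/12000 + (V_3 - 0)/51000 = 0
Collecting terms (coefficients in siemens):
  0.2782·V_1 - 0.00008333·V_3 = 0.003
  0.0001029·V_3 - 0.00008333·V_1 = 0
Determinant D = (0.2782)(0.0001029) - (-0.00008333)(-0.00008333) = 0.00002863
V_1 = [(0.003)(0.0001029) - (-0.00008333)(0)]/D = 0.01079 V
V_3 = [(0.2782)(0) - (0.003)(-0.00008333)]/D = 0.008732 V
Part 1:
  Read off the nodal solution: V_3 = 0.008732 V
Part 2:
  I_R4 = (V_2 - V_3)/R4 = (0 - 0.008732)/51000 = -0.0000001712 A
  Magnitude: I_R4 = 0.0000001712 A
Part 3:
  I_R2 = (V_1 - V_2)/R2 = (0.01079 - 0)/3.6 = 0.002996 A
  P_R2 = I_R2² × R2 = (0.002996)² × 3.6 = 0.00003232 W

Final answers:
1. V_3 = 0.008732 V
2. I_R4 = 1.712e-07 A
3. P_R2 = 3.232e-05 W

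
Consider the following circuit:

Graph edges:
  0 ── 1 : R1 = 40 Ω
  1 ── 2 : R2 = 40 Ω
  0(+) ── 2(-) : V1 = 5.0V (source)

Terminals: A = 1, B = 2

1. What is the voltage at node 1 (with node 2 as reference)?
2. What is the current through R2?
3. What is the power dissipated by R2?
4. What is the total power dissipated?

Nodal analysis, taking node 2 as the 0 V reference.
Source V1 fixes V_0 = 5 V.
KCL at each unknown node (sum of currents leaving = 0; resistances in Ω):
  Node 1: (V_1 - 5)/40 + (V_1 - 0)/40 = 0
Collecting terms: 0.05 × V_1 = 0.125  =>  V_1 = 2.5 V
Part 1:
  Read off the nodal solution: V_1 = 2.5 V
Part 2:
  I_R2 = (V_1 - V_2)/R2 = (2.5 - 0)/40 = 0.0625 A
  Magnitude: I_R2 = 0.0625 A
Part 3:
  I_R2 = (V_1 - V_2)/R2 = (2.5 - 0)/40 = 0.0625 A
  P_R2 = I_R2² × R2 = (0.0625)² × 40 = 0.1562 W
Part 4:
  Power in each resistor, P = (ΔV)²/R:
    P_R1 = (5 - 2.5)²/40 = 0.1562 W
    P_R2 = (2.5 - 0)²/40 = 0.1562 W
  P_total = P_R1 + P_R2 = 0.3125 W

Final answers:
1. V_1 = 2.5 V
2. I_R2 = 0.0625 A
3. P_R2 = 0.1562 W
4. P_total = 0.3125 W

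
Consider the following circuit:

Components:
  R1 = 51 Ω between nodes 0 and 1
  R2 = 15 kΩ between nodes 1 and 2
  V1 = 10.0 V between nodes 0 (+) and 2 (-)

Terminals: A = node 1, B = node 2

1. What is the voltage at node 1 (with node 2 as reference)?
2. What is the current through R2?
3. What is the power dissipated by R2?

Nodal analysis, taking node 2 as the 0 V reference.
Source V1 fixes V_0 = 10 V.
KCL at each unknown node (sum of currents leaving = 0; resistances in Ω):
  Node 1: (V_1 - 10)/51 + (V_1 - 0)/15000 = 0
Collecting terms: 0.01967 × V_1 = 0.1961  =>  V_1 = 9.966 V
Part 1:
  Read off the nodal solution: V_1 = 9.966 V
Part 2:
  I_R2 = (V_1 - V_2)/R2 = (9.966 - 0)/15000 = 0.0006644 A
  Magnitude: I_R2 = 0.0006644 A
Part 3:
  I_R2 = (V_1 - V_2)/R2 = (9.966 - 0)/15000 = 0.0006644 A
  P_R2 = I_R2² × R2 = (0.0006644)² × 15000 = 0.006622 W

Final answers:
1. V_1 = 9.966 V
2. I_R2 = 0.0006644 A
3. P_R2 = 0.006622 W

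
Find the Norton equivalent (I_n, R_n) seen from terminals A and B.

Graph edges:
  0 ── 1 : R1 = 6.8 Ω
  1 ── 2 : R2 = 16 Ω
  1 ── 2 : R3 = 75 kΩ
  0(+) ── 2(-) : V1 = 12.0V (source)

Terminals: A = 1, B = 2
Find the Thévenin equivalent first; then I_n = V_th/R_th and R_n = R_th.
Step 1 — V_th is the open-circuit voltage V_A - V_B (nothing connected across the terminals).
Nodal analysis, taking node 2 as the 0 V reference.
Source V1 fixes V_0 = 12 V.
KCL at each unknown node (sum of currents leaving = 0; resistances in Ω):
  Node 1: (V_1 - 12)/6.8 + (V_1 - 0)/16 + (V_1 - 0)/75000 = 0
Collecting terms: 0.2096 × V_1 = 1.765  =>  V_1 = 8.421 V
V_th = V_1 - V_2 = 8.421 - 0 = 8.421 V
Step 2 — R_th: zero the source — replace V1 by a short circuit (node 2 merges into node 0) — and find the resistance seen between A (node 1) and B (node 0).
Reduce the network between node 1 (A) and node 0 (B) by series/parallel combination:
  Rp1 = R1 ‖ R2 ‖ R3 (parallel, all between nodes 0 and 1) = 1/(1/6.8 + 1/16 + 1/75000) = 4.772 Ω
R_th = 4.772 Ω
I_n = V_th/R_th = 8.421/4.772 = 1.765 A, and R_n = R_th = 4.772 Ω

Final answer: I_n = 1.765 A, R_n = 4.772 Ω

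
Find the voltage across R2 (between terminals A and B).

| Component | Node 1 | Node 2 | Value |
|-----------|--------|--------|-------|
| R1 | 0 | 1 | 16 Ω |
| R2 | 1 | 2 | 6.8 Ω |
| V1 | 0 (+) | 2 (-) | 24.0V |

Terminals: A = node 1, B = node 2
R1 and R2 are in series across V1 (node 0 → node 1 → node 2), and the output A–B is taken across R2, so this is a voltage divider.
Series current: I = V1/(R1 + R2) = 24/(16 + 6.8) = 24/22.8 = 1.053 A
V_R2 = I × R2 = V1 × R2/(R1 + R2) = 24 × 6.8/22.8 = 7.158 V

Final answer: 7.158 V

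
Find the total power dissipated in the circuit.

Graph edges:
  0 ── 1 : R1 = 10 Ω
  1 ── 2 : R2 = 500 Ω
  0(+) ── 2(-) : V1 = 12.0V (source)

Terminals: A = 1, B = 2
Nodal analysis, taking node 2 as the 0 V reference.
Source V1 fixes V_0 = 12 V.
KCL at each unknown node (sum of currents leaving = 0; resistances in Ω):
  Node 1: (V_1 - 12)/10 + (V_1 - 0)/500 = 0
Collecting terms: 0.102 × V_1 = 1.2  =>  V_1 = 11.76 V
Power in each resistor, P = (ΔV)²/R:
  P_R1 = (12 - 11.76)²/10 = 0.005536 W
  P_R2 = (11.76 - 0)²/500 = 0.2768 W
P_total = P_R1 + P_R2 = 0.2824 W

Final answer: 0.2824 W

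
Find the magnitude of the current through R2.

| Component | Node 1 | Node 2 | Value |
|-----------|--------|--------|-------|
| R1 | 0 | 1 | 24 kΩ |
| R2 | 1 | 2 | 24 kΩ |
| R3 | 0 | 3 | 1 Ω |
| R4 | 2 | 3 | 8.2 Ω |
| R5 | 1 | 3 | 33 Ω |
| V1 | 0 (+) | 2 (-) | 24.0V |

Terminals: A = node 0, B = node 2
Nodal analysis, taking node 2 as the 0 V reference.
Source V1 fixes V_0 = 24 V.
KCL at each unknown node (sum of currents leaving = 0; resistances in Ω):
  Node 1: (V_1 - 24)/24000 + (V_1 - 0)/24000 + (V_1 - V_3)/33 = 0
  Node 3: (V_3 - 24)/1 + (V_3 - 0)/8.2 + (V_3 - V_1)/33 = 0
Collecting terms (coefficients in siemens):
  0.03039·V_1 - 0.0303·V_3 = 0.001
  1.152·V_3 - 0.0303·V_1 = 24
Determinant D = (0.03039)(1.152) - (-0.0303)(-0.0303) = 0.03409
V_1 = [(0.001)(1.152) - (-0.0303)(24)]/D = 21.36 V
V_3 = [(0.03039)(24) - (0.001)(-0.0303)]/D = 21.39 V
I_R2 = (V_1 - V_2)/R2 = (21.36 - 0)/24000 = 0.0008902 A
|I_R2| = 0.0008902 A

Final answer: |I_R2| = 0.0008902 A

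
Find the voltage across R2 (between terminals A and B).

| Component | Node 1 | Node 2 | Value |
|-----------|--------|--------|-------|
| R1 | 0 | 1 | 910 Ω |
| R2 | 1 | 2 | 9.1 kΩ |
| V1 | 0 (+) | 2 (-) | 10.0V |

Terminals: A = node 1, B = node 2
R1 and R2 are in series across V1 (node 0 → node 1 → node 2), and the output A–B is taken across R2, so this is a voltage divider.
Series current: I = V1/(R1 + R2) = 10/(910 + 9100) = 10/10010 = 0.000999 A
V_R2 = I × R2 = V1 × R2/(R1 + R2) = 10 × 9100/10010 = 9.091 V

Final answer: 9.091 V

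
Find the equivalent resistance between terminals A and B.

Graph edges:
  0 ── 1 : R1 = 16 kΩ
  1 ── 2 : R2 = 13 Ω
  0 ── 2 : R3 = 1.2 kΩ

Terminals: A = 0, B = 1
Reduce the network between node 0 (A) and node 1 (B) by series/parallel combination:
  Rs1 = R3 + R2 (series, joined only at node 2) = 1200 + 13 = 1213 Ω
  Rp1 = R1 ‖ Rs1 (parallel, both between nodes 0 and 1) = 1/(1/16000 + 1/1213) = 1128 Ω
R_eq = 1.128 kΩ

Final answer: 1.128 kΩ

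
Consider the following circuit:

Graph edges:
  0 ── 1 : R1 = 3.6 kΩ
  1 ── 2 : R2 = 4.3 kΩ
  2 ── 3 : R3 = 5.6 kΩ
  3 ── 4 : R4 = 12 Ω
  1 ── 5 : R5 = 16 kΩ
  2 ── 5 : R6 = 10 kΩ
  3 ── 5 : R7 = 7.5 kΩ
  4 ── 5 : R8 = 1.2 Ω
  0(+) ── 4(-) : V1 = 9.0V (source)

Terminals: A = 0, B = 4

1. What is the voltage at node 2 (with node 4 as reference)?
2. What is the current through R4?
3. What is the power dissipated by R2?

Nodal analysis, taking node 4 as the 0 V reference.
Source V1 fixes V_0 = 9 V.
KCL at each unknown node (sum of currents leaving = 0; resistances in Ω):
  Node 1: (V_1 - 9)/3600 + (V_1 - V_2)/4300 + (V_1 - V_5)/16000 = 0
  Node 2: (V_2 - V_1)/4300 + (V_2 - V_3)/5600 + (V_2 - V_5)/10000 = 0
  Node 3: (V_3 - V_2)/5600 + (V_3 - 0)/12 + (V_3 - V_5)/7500 = 0
  Node 5: (V_5 - V_1)/16000 + (V_5 - V_2)/10000 + (V_5 - V_3)/7500 + (V_5 - 0)/1.2 = 0
Collecting terms (coefficients in siemens):
  0.0005728·V_1 - 0.0002326·V_2 - 0.0000625·V_5 = 0.0025
  0.0005111·V_2 - 0.0002326·V_1 - 0.0001786·V_3 - 0.0001·V_5 = 0
  0.08365·V_3 - 0.0001786·V_2 - 0.0001333·V_5 = 0
  0.8336·V_5 - 0.0000625·V_1 - 0.0001·V_2 - 0.0001333·V_3 = 0
Solving these 4 simultaneous equations (Gaussian elimination) gives:
  V_1 = 5.354 V, V_2 = 2.438 V, V_3 = 0.005206 V, V_5 = 0.0006947 V
Part 1:
  Read off the nodal solution: V_2 = 2.438 V
Part 2:
  I_R4 = (V_3 - V_4)/R4 = (0.005206 - 0)/12 = 0.0004338 A
  Magnitude: I_R4 = 0.0004338 A
Part 3:
  I_R2 = (V_1 - V_2)/R2 = (5.354 - 2.438)/4300 = 0.0006782 A
  P_R2 = I_R2² × R2 = (0.0006782)² × 4300 = 0.001978 W

Final answers:
1. V_2 = 2.438 V
2. I_R4 = 0.0004338 A
3. P_R2 = 0.001978 W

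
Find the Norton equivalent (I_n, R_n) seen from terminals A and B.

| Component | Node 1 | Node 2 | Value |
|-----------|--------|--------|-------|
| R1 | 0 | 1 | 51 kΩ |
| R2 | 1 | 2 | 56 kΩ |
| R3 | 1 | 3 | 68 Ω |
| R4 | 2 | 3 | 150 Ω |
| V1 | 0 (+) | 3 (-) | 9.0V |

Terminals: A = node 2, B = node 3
Find the Thévenin equivalent first; then I_n = V_th/R_th and R_n = R_th.
Step 1 — V_th is the open-circuit voltage V_A - V_B (nothing connected across the terminals).
Nodal analysis, taking node 3 as the 0 V reference.
Source V1 fixes V_0 = 9 V.
KCL at each unknown node (sum of currents leaving = 0; resistances in Ω):
  Node 1: (V_1 - 9)/51000 + (V_1 - V_2)/56000 + (V_1 - 0)/68 = 0
  Node 2: (V_2 - V_1)/56000 + (V_2 - 0)/150 = 0
Collecting terms (coefficients in siemens):
  0.01474·V_1 - 0.00001786·V_2 = 0.0001765
  0.006685·V_2 - 0.00001786·V_1 = 0
Determinant D = (0.01474)(0.006685) - (-0.00001786)(-0.00001786) = 0.00009855
V_1 = [(0.0001765)(0.006685) - (-0.00001786)(0)]/D = 0.01197 V
V_2 = [(0.01474)(0) - (0.0001765)(-0.00001786)]/D = 0.00003198 V
V_th = V_2 - V_3 = 0.00003198 - 0 = 0.00003198 V
Step 2 — R_th: zero the source — replace V1 by a short circuit (node 3 merges into node 0) — and find the resistance seen between A (node 2) and B (node 0).
Reduce the network between node 2 (A) and node 0 (B) by series/parallel combination:
  Rp1 = R1 ‖ R3 (parallel, both between nodes 0 and 1) = 1/(1/51000 + 1/68) = 67.91 Ω
  Rs1 = R2 + Rp1 (series, joined only at node 1) = 56000 + 67.91 = 56070 Ω
  Rp2 = R4 ‖ Rs1 (parallel, both between nodes 0 and 2) = 1/(1/150 + 1/56070) = 149.6 Ω
R_th = 149.6 Ω
I_n = V_th/R_th = 0.00003198/149.6 = 0.0000002137 A, and R_n = R_th = 149.6 Ω

Final answer: I_n = 2.137e-07 A, R_n = 149.6 Ω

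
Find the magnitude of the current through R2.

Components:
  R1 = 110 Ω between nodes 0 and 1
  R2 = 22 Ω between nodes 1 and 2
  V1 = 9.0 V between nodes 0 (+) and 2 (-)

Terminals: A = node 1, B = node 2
Nodal analysis, taking node 2 as the 0 V reference.
Source V1 fixes V_0 = 9 V.
KCL at each unknown node (sum of currents leaving = 0; resistances in Ω):
  Node 1: (V_1 - 9)/110 + (V_1 - 0)/22 = 0
Collecting terms: 0.05455 × V_1 = 0.08182  =>  V_1 = 1.5 V
I_R2 = (V_1 - V_2)/R2 = (1.5 - 0)/22 = 0.06818 A
|I_R2| = 0.06818 A

Final answer: |I_R2| = 0.06818 A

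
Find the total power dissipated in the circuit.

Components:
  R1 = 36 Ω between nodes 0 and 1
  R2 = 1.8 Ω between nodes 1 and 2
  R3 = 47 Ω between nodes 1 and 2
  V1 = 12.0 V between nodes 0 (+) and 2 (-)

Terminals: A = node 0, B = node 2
Nodal analysis, taking node 2 as the 0 V reference.
Source V1 fixes V_0 = 12 V.
KCL at each unknown node (sum of currents leaving = 0; resistances in Ω):
  Node 1: (V_1 - 12)/36 + (V_1 - 0)/1.8 + (V_1 - 0)/47 = 0
Collecting terms: 0.6046 × V_1 = 0.3333  =>  V_1 = 0.5513 V
Power in each resistor, P = (ΔV)²/R:
  P_R1 = (12 - 0.5513)²/36 = 3.641 W
  P_R2 = (0.5513 - 0)²/1.8 = 0.1689 W
  P_R3 = (0.5513 - 0)²/47 = 0.006467 W
P_total = P_R1 + P_R2 + P_R3 = 3.816 W

Final answer: 3.816 W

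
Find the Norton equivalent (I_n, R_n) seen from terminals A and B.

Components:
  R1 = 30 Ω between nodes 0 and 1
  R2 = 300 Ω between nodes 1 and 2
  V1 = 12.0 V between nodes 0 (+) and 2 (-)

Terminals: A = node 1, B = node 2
Find the Thévenin equivalent first; then I_n = V_th/R_th and R_n = R_th.
Step 1 — V_th is the open-circuit voltage V_A - V_B (nothing connected across the terminals).
Nodal analysis, taking node 2 as the 0 V reference.
Source V1 fixes V_0 = 12 V.
KCL at each unknown node (sum of currents leaving = 0; resistances in Ω):
  Node 1: (V_1 - 12)/30 + (V_1 - 0)/300 = 0
Collecting terms: 0.03667 × V_1 = 0.4  =>  V_1 = 10.91 V
V_th = V_1 - V_2 = 10.91 - 0 = 10.91 V
Step 2 — R_th: zero the source — replace V1 by a short circuit (node 2 merges into node 0) — and find the resistance seen between A (node 1) and B (node 0).
Reduce the network between node 1 (A) and node 0 (B) by series/parallel combination:
  Rp1 = R1 ‖ R2 (parallel, both between nodes 0 and 1) = 1/(1/30 + 1/300) = 27.27 Ω
R_th = 27.27 Ω
I_n = V_th/R_th = 10.91/27.27 = 0.4 A, and R_n = R_th = 27.27 Ω

Final answer: I_n = 0.4 A, R_n = 27.27 Ω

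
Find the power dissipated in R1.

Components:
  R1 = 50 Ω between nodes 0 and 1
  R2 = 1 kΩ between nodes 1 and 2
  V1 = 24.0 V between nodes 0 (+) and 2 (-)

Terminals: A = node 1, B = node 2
Nodal analysis, taking node 2 as the 0 V reference.
Source V1 fixes V_0 = 24 V.
KCL at each unknown node (sum of currents leaving = 0; resistances in Ω):
  Node 1: (V_1 - 24)/50 + (V_1 - 0)/1000 = 0
Collecting terms: 0.021 × V_1 = 0.48  =>  V_1 = 22.86 V
I_R1 = (V_0 - V_1)/R1 = (24 - 22.86)/50 = 0.02286 A
P_R1 = I_R1² × R1 = (0.02286)² × 50 = 0.02612 W

Final answer: 0.02612 W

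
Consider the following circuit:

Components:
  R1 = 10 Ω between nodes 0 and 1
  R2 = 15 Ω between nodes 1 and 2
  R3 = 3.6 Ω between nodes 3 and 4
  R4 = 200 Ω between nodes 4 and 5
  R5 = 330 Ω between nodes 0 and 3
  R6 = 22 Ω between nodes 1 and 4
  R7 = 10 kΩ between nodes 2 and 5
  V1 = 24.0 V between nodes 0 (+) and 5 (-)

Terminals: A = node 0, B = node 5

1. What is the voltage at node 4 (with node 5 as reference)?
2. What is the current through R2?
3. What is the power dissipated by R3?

Nodal analysis, taking node 5 as the 0 V reference.
Source V1 fixes V_0 = 24 V.
KCL at each unknown node (sum of currents leaving = 0; resistances in Ω):
  Node 1: (V_1 - 24)/10 + (V_1 - V_2)/15 + (V_1 - V_4)/22 = 0
  Node 2: (V_2 - V_1)/15 + (V_2 - 0)/10000 = 0
  Node 3: (V_3 - V_4)/3.6 + (V_3 - 24)/330 = 0
  Node 4: (V_4 - V_3)/3.6 + (V_4 - 0)/200 + (V_4 - V_1)/22 = 0
Collecting terms (coefficients in siemens):
  0.2121·V_1 - 0.06667·V_2 - 0.04545·V_4 = 2.4
  0.06677·V_2 - 0.06667·V_1 = 0
  0.2808·V_3 - 0.2778·V_4 = 0.07273
  0.3282·V_4 - 0.04545·V_1 - 0.2778·V_3 = 0
Solving these 4 simultaneous equations (Gaussian elimination) gives:
  V_1 = 23.02 V, V_2 = 22.99 V, V_3 = 20.96 V, V_4 = 20.92 V
Part 1:
  Read off the nodal solution: V_4 = 20.92 V
Part 2:
  I_R2 = (V_1 - V_2)/R2 = (23.02 - 22.99)/15 = 0.002299 A
  Magnitude: I_R2 = 0.002299 A
Part 3:
  I_R3 = (V_3 - V_4)/R3 = (20.96 - 20.92)/3.6 = 0.00922 A
  P_R3 = I_R3² × R3 = (0.00922)² × 3.6 = 0.000306 W

Final answers:
1. V_4 = 20.92 V
2. I_R2 = 0.002299 A
3. P_R3 = 0.000306 W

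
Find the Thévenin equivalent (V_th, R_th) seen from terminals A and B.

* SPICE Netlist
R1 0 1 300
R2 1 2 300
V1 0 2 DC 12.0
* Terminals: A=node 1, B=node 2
Step 1 — V_th is the open-circuit voltage V_A - V_B (nothing connected across the terminals).
Nodal analysis, taking node 2 as the 0 V reference.
Source V1 fixes V_0 = 12 V.
KCL at each unknown node (sum of currents leaving = 0; resistances in Ω):
  Node 1: (V_1 - 12)/300 + (V_1 - 0)/300 = 0
Collecting terms: 0.006667 × V_1 = 0.04  =>  V_1 = 6 V
V_th = V_1 - V_2 = 6 - 0 = 6 V
Step 2 — R_th: zero the source — replace V1 by a short circuit (node 2 merges into node 0) — and find the resistance seen between A (node 1) and B (node 0).
Reduce the network between node 1 (A) and node 0 (B) by series/parallel combination:
  Rp1 = R1 ‖ R2 (parallel, both between nodes 0 and 1) = 1/(1/300 + 1/300) = 150 Ω
R_th = 150 Ω

Final answer: V_th = 6 V, R_th = 150 Ω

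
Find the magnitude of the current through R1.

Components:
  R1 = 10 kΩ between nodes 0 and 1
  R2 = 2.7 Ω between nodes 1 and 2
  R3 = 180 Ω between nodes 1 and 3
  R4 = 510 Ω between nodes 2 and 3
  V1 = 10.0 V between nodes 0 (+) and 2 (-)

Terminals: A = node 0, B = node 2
Nodal analysis, taking node 2 as the 0 V reference.
Source V1 fixes V_0 = 10 V.
KCL at each unknown node (sum of currents leaving = 0; resistances in Ω):
  Node 1: (V_1 - 10)/10000 + (V_1 - 0)/2.7 + (V_1 - V_3)/180 = 0
  Node 3: (V_3 - V_1)/180 + (V_3 - 0)/510 = 0
Collecting terms (coefficients in siemens):
  0.376·V_1 - 0.005556·V_3 = 0.001
  0.007516·V_3 - 0.005556·V_1 = 0
Determinant D = (0.376)(0.007516) - (-0.005556)(-0.005556) = 0.002795
V_1 = [(0.001)(0.007516) - (-0.005556)(0)]/D = 0.002689 V
V_3 = [(0.376)(0) - (0.001)(-0.005556)]/D = 0.001987 V
I_R1 = (V_0 - V_1)/R1 = (10 - 0.002689)/10000 = 0.0009997 A
|I_R1| = 0.0009997 A

Final answer: |I_R1| = 0.0009997 A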